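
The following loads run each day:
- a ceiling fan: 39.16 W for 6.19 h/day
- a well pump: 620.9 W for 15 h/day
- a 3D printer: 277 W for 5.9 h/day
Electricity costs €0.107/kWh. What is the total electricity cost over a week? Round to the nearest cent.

ceiling fan: 39.16 W × 6.19 h × 7 d = 1,697 Wh = 1.697 kWh
well pump: 620.9 W × 15 h × 7 d = 65,194 Wh = 65.19 kWh
3D printer: 277 W × 5.9 h × 7 d = 11,440 Wh = 11.44 kWh
Total energy = 1.697 + 65.19 + 11.44 = 78.33 kWh
Cost = 78.33 kWh × €0.107 = €8.38

€8.38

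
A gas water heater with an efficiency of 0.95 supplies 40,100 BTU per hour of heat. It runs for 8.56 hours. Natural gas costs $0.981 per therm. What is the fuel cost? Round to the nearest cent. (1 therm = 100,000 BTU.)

$3.54

Heat delivered = 40,100 BTU/h × 8.56 h = 343,256 BTU
Gas input = 343,256 / 0.95 = 361,322 BTU
= 361,322 / 100,000 = 3.613 therm
Cost = 3.613 × $0.981/therm = $3.54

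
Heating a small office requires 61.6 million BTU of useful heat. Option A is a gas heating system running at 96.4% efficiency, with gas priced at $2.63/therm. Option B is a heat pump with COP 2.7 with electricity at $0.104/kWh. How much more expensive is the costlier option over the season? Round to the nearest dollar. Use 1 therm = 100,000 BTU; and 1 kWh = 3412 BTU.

Heat load = 61.6 × 10⁶ BTU = 61,600,000 BTU
Gas: input = 61,600,000 / 0.964 = 63,900,415 BTU = 639 therm → 639 × $2.63 = $1,680.58
Heat pump: 61,600,000 BTU / 3412 = 18,050 kWh heat; / 2.7 = 6,687 kWh in → × $0.104 = $695.41
Difference = |$1,680.58 − $695.41| = $985.17 ≈ $985

$985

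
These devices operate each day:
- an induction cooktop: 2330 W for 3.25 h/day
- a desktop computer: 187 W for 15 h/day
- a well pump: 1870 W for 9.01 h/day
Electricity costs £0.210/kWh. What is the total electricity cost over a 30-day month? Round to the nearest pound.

induction cooktop: 2330 W × 3.25 h × 30 d = 227,175 Wh = 227.2 kWh
desktop computer: 187 W × 15 h × 30 d = 84,150 Wh = 84.15 kWh
well pump: 1870 W × 9.01 h × 30 d = 505,461 Wh = 505.5 kWh
Total energy = 227.2 + 84.15 + 505.5 = 816.8 kWh
Cost = 816.8 kWh × £0.210 = £171.53 ≈ £172

£172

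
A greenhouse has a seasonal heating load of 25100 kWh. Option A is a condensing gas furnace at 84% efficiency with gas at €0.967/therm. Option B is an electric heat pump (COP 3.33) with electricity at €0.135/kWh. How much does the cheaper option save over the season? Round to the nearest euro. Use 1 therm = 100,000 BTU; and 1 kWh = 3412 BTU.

€32

Heat load = 25100 kWh × 3412 = 85,641,200 BTU
Gas: input = 85,641,200 / 0.84 = 101,953,810 BTU = 1,020 therm → 1,020 × €0.967 = €985.89
Heat pump: 85,641,200 BTU / 3412 = 25,100 kWh heat; / 3.33 = 7,538 kWh in → × €0.135 = €1,017.57
Difference = |€985.89 − €1,017.57| = €31.67 ≈ €32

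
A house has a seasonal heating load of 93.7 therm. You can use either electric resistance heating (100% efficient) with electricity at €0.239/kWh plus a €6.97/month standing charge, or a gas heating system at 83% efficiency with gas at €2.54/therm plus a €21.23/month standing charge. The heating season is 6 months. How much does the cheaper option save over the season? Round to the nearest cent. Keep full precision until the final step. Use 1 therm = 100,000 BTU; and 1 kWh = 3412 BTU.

Heat load = 93.7 therm × 100,000 = 9,370,000 BTU
Gas: input = 9,370,000 / 0.83 = 11,289,157 BTU = 112.9 therm → 112.9 × €2.54 = €286.74; + 6 × €21.23 standing = €414.12
Electric: 9,370,000 BTU / 3412 = 2,746 kWh → × €0.239 = €656.34; + 6 × €6.97 standing = €698.16
Difference = |€414.12 − €698.16| = €284.03

€284.03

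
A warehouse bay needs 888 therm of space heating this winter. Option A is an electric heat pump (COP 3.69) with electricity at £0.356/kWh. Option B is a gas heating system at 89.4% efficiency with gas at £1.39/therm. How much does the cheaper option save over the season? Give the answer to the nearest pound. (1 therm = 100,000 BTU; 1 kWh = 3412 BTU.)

Heat load = 888 therm × 100,000 = 88,800,000 BTU
Gas: input = 88,800,000 / 0.894 = 99,328,859 BTU = 993.3 therm → 993.3 × £1.39 = £1,380.67
Heat pump: 88,800,000 BTU / 3412 = 26,030 kWh heat; / 3.69 = 7,053 kWh in → × £0.356 = £2,510.89
Difference = |£1,380.67 − £2,510.89| = £1,130.22 ≈ £1130

£1130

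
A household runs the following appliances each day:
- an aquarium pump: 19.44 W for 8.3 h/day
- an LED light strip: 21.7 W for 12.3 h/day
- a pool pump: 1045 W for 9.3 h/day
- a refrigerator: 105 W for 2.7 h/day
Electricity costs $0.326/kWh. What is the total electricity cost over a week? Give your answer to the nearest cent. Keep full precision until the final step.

aquarium pump: 19.44 W × 8.3 h × 7 d = 1,129 Wh = 1.129 kWh
LED light strip: 21.7 W × 12.3 h × 7 d = 1,868 Wh = 1.868 kWh
pool pump: 1045 W × 9.3 h × 7 d = 68,030 Wh = 68.03 kWh
refrigerator: 105 W × 2.7 h × 7 d = 1,984 Wh = 1.984 kWh
Total energy = 1.129 + 1.868 + 68.03 + 1.984 = 73.01 kWh
Cost = 73.01 kWh × $0.326 = $23.80

$23.80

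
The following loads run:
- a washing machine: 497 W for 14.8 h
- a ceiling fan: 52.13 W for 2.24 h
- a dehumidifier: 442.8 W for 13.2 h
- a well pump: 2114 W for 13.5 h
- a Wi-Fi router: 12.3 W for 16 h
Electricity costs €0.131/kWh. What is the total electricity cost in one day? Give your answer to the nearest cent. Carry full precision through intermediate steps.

washing machine: 497 W × 14.8 h = 7,356 Wh = 7.356 kWh
ceiling fan: 52.13 W × 2.24 h = 117 Wh = 0.1168 kWh
dehumidifier: 442.8 W × 13.2 h = 5,845 Wh = 5.845 kWh
well pump: 2114 W × 13.5 h = 28,539 Wh = 28.54 kWh
Wi-Fi router: 12.3 W × 16 h = 197 Wh = 0.1968 kWh
Total energy = 7.356 + 0.1168 + 5.845 + 28.54 + 0.1968 = 42.05 kWh
Cost = 42.05 kWh × €0.131 = €5.51

€5.51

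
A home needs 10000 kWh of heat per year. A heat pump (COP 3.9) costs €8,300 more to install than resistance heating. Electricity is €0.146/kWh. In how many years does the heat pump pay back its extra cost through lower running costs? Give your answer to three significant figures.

Resistance: 10000 kWh × €0.146 = €1,460.00/yr
Heat pump: 10000 / 3.9 = 2564 kWh in → × €0.146 = €374.36/yr
Annual savings = €1,085.64
Payback = €8,300 / €1,085.64 = 7.65 years

7.65 years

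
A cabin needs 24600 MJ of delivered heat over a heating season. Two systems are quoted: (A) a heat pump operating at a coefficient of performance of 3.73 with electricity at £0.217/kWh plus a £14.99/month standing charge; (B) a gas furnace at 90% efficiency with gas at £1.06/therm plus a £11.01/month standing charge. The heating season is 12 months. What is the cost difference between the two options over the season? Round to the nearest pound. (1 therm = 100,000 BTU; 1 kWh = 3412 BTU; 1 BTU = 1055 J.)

£171

Heat load = 24600 MJ = 24,600,000,000 J / 1055 = 23,317,536 BTU
Gas: input = 23,317,536 / 0.90 = 25,908,373 BTU = 259.1 therm → 259.1 × £1.06 = £274.63; + 12 × £11.01 standing = £406.75
Heat pump: 23,317,536 BTU / 3412 = 6,834 kWh heat; / 3.73 = 1,832 kWh in → × £0.217 = £397.58; + 12 × £14.99 standing = £577.46
Difference = |£406.75 − £577.46| = £170.71 ≈ £171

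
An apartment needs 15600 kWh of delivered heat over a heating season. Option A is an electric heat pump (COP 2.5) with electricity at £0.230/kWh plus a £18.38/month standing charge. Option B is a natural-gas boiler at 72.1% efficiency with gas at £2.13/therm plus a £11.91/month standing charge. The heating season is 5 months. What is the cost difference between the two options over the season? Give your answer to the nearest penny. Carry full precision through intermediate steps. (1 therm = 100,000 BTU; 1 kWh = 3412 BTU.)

Heat load = 15600 kWh × 3412 = 53,227,200 BTU
Gas: input = 53,227,200 / 0.721 = 73,824,133 BTU = 738.2 therm → 738.2 × £2.13 = £1,572.45; + 5 × £11.91 standing = £1,632.00
Heat pump: 53,227,200 BTU / 3412 = 15,600 kWh heat; / 2.5 = 6,240 kWh in → × £0.230 = £1,435.20; + 5 × £18.38 standing = £1,527.10
Difference = |£1,632.00 − £1,527.10| = £104.90

£104.90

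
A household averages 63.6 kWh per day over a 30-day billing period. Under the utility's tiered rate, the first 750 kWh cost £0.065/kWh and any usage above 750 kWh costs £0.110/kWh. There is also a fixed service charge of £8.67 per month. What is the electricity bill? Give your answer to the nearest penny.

£184.80

Usage = 63.6 kWh/day × 30 days = 1908 kWh
First 750 kWh × £0.065 = £48.75
Remaining 1158 kWh × £0.110 = £127.38
Energy charge = £176.13; + service £8.67 = £184.80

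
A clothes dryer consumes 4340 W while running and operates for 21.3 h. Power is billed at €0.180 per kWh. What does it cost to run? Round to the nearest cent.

Energy = 4340 W × 21.3 h = 92,442 Wh = 92.44 kWh
Cost = 92.44 kWh × €0.180/kWh = €16.64

€16.64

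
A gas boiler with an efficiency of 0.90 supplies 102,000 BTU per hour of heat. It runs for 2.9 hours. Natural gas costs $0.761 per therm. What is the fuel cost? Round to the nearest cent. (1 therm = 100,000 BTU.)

Heat delivered = 102,000 BTU/h × 2.9 h = 295,800 BTU
Gas input = 295,800 / 0.90 = 328,667 BTU
= 328,667 / 100,000 = 3.287 therm
Cost = 3.287 × $0.761/therm = $2.50

$2.50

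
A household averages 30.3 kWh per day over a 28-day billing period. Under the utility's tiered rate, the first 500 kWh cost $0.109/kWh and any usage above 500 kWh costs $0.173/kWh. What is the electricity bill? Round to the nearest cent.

$114.77

Usage = 30.3 kWh/day × 28 days = 848.4 kWh
First 500 kWh × $0.109 = $54.50
Remaining 348.4 kWh × $0.173 = $60.27
Total = $114.77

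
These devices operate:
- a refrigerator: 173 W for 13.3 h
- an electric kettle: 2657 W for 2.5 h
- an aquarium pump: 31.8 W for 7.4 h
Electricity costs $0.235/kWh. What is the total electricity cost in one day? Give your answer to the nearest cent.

refrigerator: 173 W × 13.3 h = 2,301 Wh = 2.301 kWh
electric kettle: 2657 W × 2.5 h = 6,642 Wh = 6.643 kWh
aquarium pump: 31.8 W × 7.4 h = 235 Wh = 0.2353 kWh
Total energy = 2.301 + 6.643 + 0.2353 = 9.179 kWh
Cost = 9.179 kWh × $0.235 = $2.16

$2.16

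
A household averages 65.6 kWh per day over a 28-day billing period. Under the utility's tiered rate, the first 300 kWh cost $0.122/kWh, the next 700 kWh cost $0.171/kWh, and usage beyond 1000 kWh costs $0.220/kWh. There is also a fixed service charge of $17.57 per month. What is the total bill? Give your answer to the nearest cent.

$357.97

Usage = 65.6 kWh/day × 28 days = 1836.8 kWh
First 300 kWh × $0.122 = $36.60
Next 700 kWh × $0.171 = $119.70
Remaining 836.8 kWh × $0.220 = $184.10
Energy charge = $340.40; + service $17.57 = $357.97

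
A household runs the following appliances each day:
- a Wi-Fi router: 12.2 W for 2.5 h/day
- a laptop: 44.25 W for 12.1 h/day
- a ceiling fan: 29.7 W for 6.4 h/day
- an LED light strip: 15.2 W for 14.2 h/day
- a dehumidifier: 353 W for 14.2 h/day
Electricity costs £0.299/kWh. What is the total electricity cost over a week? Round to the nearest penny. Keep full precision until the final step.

£12.53

Wi-Fi router: 12.2 W × 2.5 h × 7 d = 214 Wh = 0.2135 kWh
laptop: 44.25 W × 12.1 h × 7 d = 3,748 Wh = 3.748 kWh
ceiling fan: 29.7 W × 6.4 h × 7 d = 1,331 Wh = 1.331 kWh
LED light strip: 15.2 W × 14.2 h × 7 d = 1,511 Wh = 1.511 kWh
dehumidifier: 353 W × 14.2 h × 7 d = 35,088 Wh = 35.09 kWh
Total energy = 0.2135 + 3.748 + 1.331 + 1.511 + 35.09 = 41.89 kWh
Cost = 41.89 kWh × £0.299 = £12.53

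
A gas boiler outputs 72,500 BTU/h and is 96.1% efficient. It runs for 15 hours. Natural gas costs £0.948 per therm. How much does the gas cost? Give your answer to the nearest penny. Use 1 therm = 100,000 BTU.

£10.73

Heat delivered = 72,500 BTU/h × 15 h = 1,087,500 BTU
Gas input = 1,087,500 / 0.961 = 1,131,634 BTU
= 1,131,634 / 100,000 = 11.32 therm
Cost = 11.32 × £0.948/therm = £10.73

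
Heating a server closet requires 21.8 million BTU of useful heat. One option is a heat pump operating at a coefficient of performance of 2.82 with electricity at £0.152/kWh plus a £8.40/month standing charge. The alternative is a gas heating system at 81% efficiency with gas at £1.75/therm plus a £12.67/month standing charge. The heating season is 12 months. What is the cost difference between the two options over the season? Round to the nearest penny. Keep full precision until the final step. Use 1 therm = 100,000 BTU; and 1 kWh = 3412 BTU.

£177.84

Heat load = 21.8 × 10⁶ BTU = 21,800,000 BTU
Gas: input = 21,800,000 / 0.81 = 26,913,580 BTU = 269.1 therm → 269.1 × £1.75 = £470.99; + 12 × £12.67 standing = £623.03
Heat pump: 21,800,000 BTU / 3412 = 6,389 kWh heat; / 2.82 = 2,266 kWh in → × £0.152 = £344.38; + 12 × £8.40 standing = £445.18
Difference = |£623.03 − £445.18| = £177.84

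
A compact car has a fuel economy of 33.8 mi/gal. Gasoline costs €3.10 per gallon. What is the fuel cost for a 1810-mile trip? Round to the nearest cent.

€166.01

Fuel = 1810 mi / 33.8 mpg = 53.55 gal
Cost = 53.55 gal × €3.10/gal = €166.01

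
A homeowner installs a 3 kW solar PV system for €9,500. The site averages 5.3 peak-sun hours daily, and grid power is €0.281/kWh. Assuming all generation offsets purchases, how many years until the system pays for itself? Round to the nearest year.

Daily generation = 3 kW × 5.3 h = 15.9 kWh
Annual generation = 15.9 × 365 = 5803.5 kWh
Annual savings = 5803.5 × €0.281 = €1,630.78
Payback = €9,500 / €1,630.78 = 5.83 years

6 years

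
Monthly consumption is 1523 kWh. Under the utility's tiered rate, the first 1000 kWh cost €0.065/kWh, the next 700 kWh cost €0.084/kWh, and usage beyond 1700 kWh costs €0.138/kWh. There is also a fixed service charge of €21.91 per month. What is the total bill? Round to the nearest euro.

First 1000 kWh × €0.065 = €65.00
Next 523 kWh × €0.084 = €43.93
Remaining tier: 0 kWh (not reached)
Energy charge = €108.93; + service €21.91 = €130.84 ≈ €131

€131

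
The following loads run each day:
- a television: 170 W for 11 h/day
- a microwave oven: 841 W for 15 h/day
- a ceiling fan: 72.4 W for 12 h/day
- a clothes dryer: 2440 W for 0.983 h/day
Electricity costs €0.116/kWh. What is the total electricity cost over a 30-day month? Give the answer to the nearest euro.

television: 170 W × 11 h × 30 d = 56,100 Wh = 56.1 kWh
microwave oven: 841 W × 15 h × 30 d = 378,450 Wh = 378.4 kWh
ceiling fan: 72.4 W × 12 h × 30 d = 26,064 Wh = 26.06 kWh
clothes dryer: 2440 W × 0.983 h × 30 d = 71,956 Wh = 71.96 kWh
Total energy = 56.1 + 378.4 + 26.06 + 71.96 = 532.6 kWh
Cost = 532.6 kWh × €0.116 = €61.78 ≈ €62

€62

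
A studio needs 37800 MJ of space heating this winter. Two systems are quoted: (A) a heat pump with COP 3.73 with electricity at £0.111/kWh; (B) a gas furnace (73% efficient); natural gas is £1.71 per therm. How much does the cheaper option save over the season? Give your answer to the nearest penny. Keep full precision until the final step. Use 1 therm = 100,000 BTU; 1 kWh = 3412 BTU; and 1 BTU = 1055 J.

£526.80

Heat load = 37800 MJ = 37,800,000,000 J / 1055 = 35,829,384 BTU
Gas: input = 35,829,384 / 0.73 = 49,081,348 BTU = 490.8 therm → 490.8 × £1.71 = £839.29
Heat pump: 35,829,384 BTU / 3412 = 10,500 kWh heat; / 3.73 = 2,815 kWh in → × £0.111 = £312.50
Difference = |£839.29 − £312.50| = £526.80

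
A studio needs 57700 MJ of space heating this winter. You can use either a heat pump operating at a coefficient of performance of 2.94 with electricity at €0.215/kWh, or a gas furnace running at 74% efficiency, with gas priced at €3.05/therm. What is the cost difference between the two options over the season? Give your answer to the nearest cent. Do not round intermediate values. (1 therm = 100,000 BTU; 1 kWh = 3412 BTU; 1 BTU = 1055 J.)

Heat load = 57700 MJ = 57,700,000,000 J / 1055 = 54,691,943 BTU
Gas: input = 54,691,943 / 0.74 = 73,908,031 BTU = 739.1 therm → 739.1 × €3.05 = €2,254.19
Heat pump: 54,691,943 BTU / 3412 = 16,030 kWh heat; / 2.94 = 5,452 kWh in → × €0.215 = €1,172.21
Difference = |€2,254.19 − €1,172.21| = €1,081.98

€1081.98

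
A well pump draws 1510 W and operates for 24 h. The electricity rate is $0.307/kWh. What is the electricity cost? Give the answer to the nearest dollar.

Energy = 1510 W × 24 h = 36,240 Wh = 36.24 kWh
Cost = 36.24 kWh × $0.307/kWh = $11.13 ≈ $11

$11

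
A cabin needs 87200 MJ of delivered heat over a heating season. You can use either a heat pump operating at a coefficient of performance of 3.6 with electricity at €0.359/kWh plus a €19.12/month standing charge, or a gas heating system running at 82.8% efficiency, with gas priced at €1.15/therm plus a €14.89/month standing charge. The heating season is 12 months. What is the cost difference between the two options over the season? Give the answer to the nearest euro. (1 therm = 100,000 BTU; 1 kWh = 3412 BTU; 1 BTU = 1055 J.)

€1319

Heat load = 87200 MJ = 87,200,000,000 J / 1055 = 82,654,028 BTU
Gas: input = 82,654,028 / 0.828 = 99,823,706 BTU = 998.2 therm → 998.2 × €1.15 = €1,147.97; + 12 × €14.89 standing = €1,326.65
Heat pump: 82,654,028 BTU / 3412 = 24,220 kWh heat; / 3.6 = 6,729 kWh in → × €0.359 = €2,415.72; + 12 × €19.12 standing = €2,645.16
Difference = |€1,326.65 − €2,645.16| = €1,318.51 ≈ €1319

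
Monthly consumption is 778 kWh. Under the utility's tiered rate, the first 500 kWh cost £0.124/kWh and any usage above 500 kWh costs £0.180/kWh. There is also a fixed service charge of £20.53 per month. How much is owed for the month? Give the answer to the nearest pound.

£133

First 500 kWh × £0.124 = £62.00
Remaining 278 kWh × £0.180 = £50.04
Energy charge = £112.04; + service £20.53 = £132.57 ≈ £133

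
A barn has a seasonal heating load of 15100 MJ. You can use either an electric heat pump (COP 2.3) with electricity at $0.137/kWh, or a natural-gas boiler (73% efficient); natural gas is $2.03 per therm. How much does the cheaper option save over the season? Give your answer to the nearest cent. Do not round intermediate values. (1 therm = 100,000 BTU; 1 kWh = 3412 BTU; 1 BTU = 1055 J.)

$148.15

Heat load = 15100 MJ = 15,100,000,000 J / 1055 = 14,312,796 BTU
Gas: input = 14,312,796 / 0.730 = 19,606,570 BTU = 196.1 therm → 196.1 × $2.03 = $398.01
Heat pump: 14,312,796 BTU / 3412 = 4,195 kWh heat; / 2.3 = 1,824 kWh in → × $0.137 = $249.87
Difference = |$398.01 − $249.87| = $148.15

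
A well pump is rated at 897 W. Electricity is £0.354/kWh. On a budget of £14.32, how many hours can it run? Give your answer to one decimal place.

45.1 h

Energy budget = £14.32 / £0.354 per kWh = 40.45 kWh = 40,452 Wh
Runtime = 40,452 Wh / 897 W = 45.1 h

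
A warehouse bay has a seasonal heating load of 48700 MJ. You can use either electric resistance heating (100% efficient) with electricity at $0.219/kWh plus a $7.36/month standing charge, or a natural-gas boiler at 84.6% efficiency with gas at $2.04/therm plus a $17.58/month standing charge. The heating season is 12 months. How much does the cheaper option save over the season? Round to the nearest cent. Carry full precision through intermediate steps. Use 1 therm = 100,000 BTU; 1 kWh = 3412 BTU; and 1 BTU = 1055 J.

$1727.12

Heat load = 48700 MJ = 48,700,000,000 J / 1055 = 46,161,137 BTU
Gas: input = 46,161,137 / 0.846 = 54,563,992 BTU = 545.6 therm → 545.6 × $2.04 = $1,113.11; + 12 × $17.58 standing = $1,324.07
Electric: 46,161,137 BTU / 3412 = 13,530 kWh → × $0.219 = $2,962.86; + 12 × $7.36 standing = $3,051.18
Difference = |$1,324.07 − $3,051.18| = $1,727.12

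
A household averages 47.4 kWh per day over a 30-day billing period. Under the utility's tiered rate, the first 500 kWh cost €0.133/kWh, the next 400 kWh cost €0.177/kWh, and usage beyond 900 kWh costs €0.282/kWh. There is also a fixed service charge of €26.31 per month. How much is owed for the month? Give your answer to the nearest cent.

€310.81

Usage = 47.4 kWh/day × 30 days = 1422 kWh
First 500 kWh × €0.133 = €66.50
Next 400 kWh × €0.177 = €70.80
Remaining 522 kWh × €0.282 = €147.20
Energy charge = €284.50; + service €26.31 = €310.81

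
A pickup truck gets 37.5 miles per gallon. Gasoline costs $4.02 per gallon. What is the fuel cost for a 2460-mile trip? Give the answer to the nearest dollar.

$264

Fuel = 2460 mi / 37.5 mpg = 65.6 gal
Cost = 65.6 gal × $4.02/gal = $263.71 ≈ $264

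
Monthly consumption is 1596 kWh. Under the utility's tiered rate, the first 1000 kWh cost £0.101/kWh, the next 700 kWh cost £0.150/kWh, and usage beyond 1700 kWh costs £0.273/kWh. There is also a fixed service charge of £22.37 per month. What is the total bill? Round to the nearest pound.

£213

First 1000 kWh × £0.101 = £101.00
Next 596 kWh × £0.150 = £89.40
Remaining tier: 0 kWh (not reached)
Energy charge = £190.40; + service £22.37 = £212.77 ≈ £213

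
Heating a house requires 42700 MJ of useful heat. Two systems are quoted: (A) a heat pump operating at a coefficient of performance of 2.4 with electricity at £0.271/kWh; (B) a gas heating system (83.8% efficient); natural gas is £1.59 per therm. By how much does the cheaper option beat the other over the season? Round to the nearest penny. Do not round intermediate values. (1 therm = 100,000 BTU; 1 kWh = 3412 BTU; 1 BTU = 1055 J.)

Heat load = 42700 MJ = 42,700,000,000 J / 1055 = 40,473,934 BTU
Gas: input = 40,473,934 / 0.838 = 48,298,250 BTU = 483 therm → 483 × £1.59 = £767.94
Heat pump: 40,473,934 BTU / 3412 = 11,860 kWh heat; / 2.4 = 4,943 kWh in → × £0.271 = £1,339.44
Difference = |£767.94 − £1,339.44| = £571.50

£571.50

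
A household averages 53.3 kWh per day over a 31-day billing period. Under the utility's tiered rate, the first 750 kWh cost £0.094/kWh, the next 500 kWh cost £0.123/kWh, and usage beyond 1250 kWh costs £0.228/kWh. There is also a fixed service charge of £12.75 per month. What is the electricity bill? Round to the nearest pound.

£236

Usage = 53.3 kWh/day × 31 days = 1652.3 kWh
First 750 kWh × £0.094 = £70.50
Next 500 kWh × £0.123 = £61.50
Remaining 402.3 kWh × £0.228 = £91.72
Energy charge = £223.72; + service £12.75 = £236.47 ≈ £236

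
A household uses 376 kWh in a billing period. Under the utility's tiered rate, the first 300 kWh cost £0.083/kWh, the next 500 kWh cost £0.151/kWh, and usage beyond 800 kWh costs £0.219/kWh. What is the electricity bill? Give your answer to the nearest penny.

£36.38

First 300 kWh × £0.083 = £24.90
Next 76 kWh × £0.151 = £11.48
Remaining tier: 0 kWh (not reached)
Total = £36.38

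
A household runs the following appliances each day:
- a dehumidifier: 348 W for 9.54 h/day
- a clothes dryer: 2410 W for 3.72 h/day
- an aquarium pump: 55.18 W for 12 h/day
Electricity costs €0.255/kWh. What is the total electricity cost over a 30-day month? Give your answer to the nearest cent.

€99.05

dehumidifier: 348 W × 9.54 h × 30 d = 99,598 Wh = 99.6 kWh
clothes dryer: 2410 W × 3.72 h × 30 d = 268,956 Wh = 269 kWh
aquarium pump: 55.18 W × 12 h × 30 d = 19,865 Wh = 19.86 kWh
Total energy = 99.6 + 269 + 19.86 = 388.4 kWh
Cost = 388.4 kWh × €0.255 = €99.05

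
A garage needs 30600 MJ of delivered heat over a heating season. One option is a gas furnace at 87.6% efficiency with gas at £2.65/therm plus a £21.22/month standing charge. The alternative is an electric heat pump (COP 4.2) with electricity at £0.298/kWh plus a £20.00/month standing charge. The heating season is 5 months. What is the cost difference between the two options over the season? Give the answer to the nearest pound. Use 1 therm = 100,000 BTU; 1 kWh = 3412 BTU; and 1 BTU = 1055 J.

£280

Heat load = 30600 MJ = 30,600,000,000 J / 1055 = 29,004,739 BTU
Gas: input = 29,004,739 / 0.876 = 33,110,433 BTU = 331.1 therm → 331.1 × £2.65 = £877.43; + 5 × £21.22 standing = £983.53
Heat pump: 29,004,739 BTU / 3412 = 8,501 kWh heat; / 4.2 = 2,024 kWh in → × £0.298 = £603.15; + 5 × £20.00 standing = £703.15
Difference = |£983.53 − £703.15| = £280.37 ≈ £280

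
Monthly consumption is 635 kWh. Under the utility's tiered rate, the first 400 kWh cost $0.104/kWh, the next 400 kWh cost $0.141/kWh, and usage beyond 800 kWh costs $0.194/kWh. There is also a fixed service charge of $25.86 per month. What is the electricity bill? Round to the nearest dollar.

$101

First 400 kWh × $0.104 = $41.60
Next 235 kWh × $0.141 = $33.13
Remaining tier: 0 kWh (not reached)
Energy charge = $74.73; + service $25.86 = $100.59 ≈ $101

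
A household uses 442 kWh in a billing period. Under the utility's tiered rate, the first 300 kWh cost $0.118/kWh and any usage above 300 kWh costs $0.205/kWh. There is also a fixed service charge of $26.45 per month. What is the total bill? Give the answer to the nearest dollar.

$91

First 300 kWh × $0.118 = $35.40
Remaining 142 kWh × $0.205 = $29.11
Energy charge = $64.51; + service $26.45 = $90.96 ≈ $91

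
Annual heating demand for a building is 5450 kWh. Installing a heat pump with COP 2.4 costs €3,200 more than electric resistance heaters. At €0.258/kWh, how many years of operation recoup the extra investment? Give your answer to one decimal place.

3.9 years

Resistance: 5450 kWh × €0.258 = €1,406.10/yr
Heat pump: 5450 / 2.4 = 2271 kWh in → × €0.258 = €585.88/yr
Annual savings = €820.23
Payback = €3,200 / €820.23 = 3.9 years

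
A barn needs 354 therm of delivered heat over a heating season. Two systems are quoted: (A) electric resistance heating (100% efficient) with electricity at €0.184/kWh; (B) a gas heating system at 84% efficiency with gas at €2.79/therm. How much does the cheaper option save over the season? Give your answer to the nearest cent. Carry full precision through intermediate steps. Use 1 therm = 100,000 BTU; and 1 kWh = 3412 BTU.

€733.24

Heat load = 354 therm × 100,000 = 35,400,000 BTU
Gas: input = 35,400,000 / 0.840 = 42,142,857 BTU = 421.4 therm → 421.4 × €2.79 = €1,175.79
Electric: 35,400,000 BTU / 3412 = 10,380 kWh → × €0.184 = €1,909.03
Difference = |€1,175.79 − €1,909.03| = €733.24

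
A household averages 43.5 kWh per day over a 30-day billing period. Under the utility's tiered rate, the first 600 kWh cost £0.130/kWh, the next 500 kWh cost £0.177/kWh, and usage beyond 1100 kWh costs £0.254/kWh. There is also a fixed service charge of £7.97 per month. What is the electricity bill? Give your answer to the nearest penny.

£226.54

Usage = 43.5 kWh/day × 30 days = 1305 kWh
First 600 kWh × £0.130 = £78.00
Next 500 kWh × £0.177 = £88.50
Remaining 205 kWh × £0.254 = £52.07
Energy charge = £218.57; + service £7.97 = £226.54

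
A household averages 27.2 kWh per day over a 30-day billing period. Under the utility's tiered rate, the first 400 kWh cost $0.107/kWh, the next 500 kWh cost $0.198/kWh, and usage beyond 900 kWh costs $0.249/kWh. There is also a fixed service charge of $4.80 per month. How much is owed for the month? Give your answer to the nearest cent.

$129.97

Usage = 27.2 kWh/day × 30 days = 816 kWh
First 400 kWh × $0.107 = $42.80
Next 416 kWh × $0.198 = $82.37
Remaining tier: 0 kWh (not reached)
Energy charge = $125.17; + service $4.80 = $129.97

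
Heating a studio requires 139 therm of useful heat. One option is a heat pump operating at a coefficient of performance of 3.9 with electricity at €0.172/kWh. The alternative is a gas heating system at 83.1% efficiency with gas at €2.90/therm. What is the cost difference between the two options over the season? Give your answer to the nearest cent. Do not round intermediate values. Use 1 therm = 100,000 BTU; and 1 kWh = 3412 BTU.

€305.41

Heat load = 139 therm × 100,000 = 13,900,000 BTU
Gas: input = 13,900,000 / 0.831 = 16,726,835 BTU = 167.3 therm → 167.3 × €2.90 = €485.08
Heat pump: 13,900,000 BTU / 3412 = 4,074 kWh heat; / 3.9 = 1,045 kWh in → × €0.172 = €179.67
Difference = |€485.08 − €179.67| = €305.41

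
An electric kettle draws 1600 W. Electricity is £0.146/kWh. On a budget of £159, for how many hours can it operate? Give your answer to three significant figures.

Energy budget = £159 / £0.146 per kWh = 1,089 kWh = 1,089,041 Wh
Runtime = 1,089,041 Wh / 1600 W = 680.7 h

681 h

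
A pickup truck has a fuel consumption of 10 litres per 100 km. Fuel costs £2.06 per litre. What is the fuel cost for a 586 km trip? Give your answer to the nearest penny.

Fuel = 10 L/100 km × 586 km / 100 = 58.6 L
Cost = 58.6 L × £2.06/L = £120.72

£120.72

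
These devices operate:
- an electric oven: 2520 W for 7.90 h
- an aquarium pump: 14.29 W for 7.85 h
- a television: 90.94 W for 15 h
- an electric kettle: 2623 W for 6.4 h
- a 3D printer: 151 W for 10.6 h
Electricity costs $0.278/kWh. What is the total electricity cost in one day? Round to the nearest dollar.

electric oven: 2520 W × 7.90 h = 19,908 Wh = 19.91 kWh
aquarium pump: 14.29 W × 7.85 h = 112 Wh = 0.1122 kWh
television: 90.94 W × 15 h = 1,364 Wh = 1.364 kWh
electric kettle: 2623 W × 6.4 h = 16,787 Wh = 16.79 kWh
3D printer: 151 W × 10.6 h = 1,601 Wh = 1.601 kWh
Total energy = 19.91 + 0.1122 + 1.364 + 16.79 + 1.601 = 39.77 kWh
Cost = 39.77 kWh × $0.278 = $11.06 ≈ $11

$11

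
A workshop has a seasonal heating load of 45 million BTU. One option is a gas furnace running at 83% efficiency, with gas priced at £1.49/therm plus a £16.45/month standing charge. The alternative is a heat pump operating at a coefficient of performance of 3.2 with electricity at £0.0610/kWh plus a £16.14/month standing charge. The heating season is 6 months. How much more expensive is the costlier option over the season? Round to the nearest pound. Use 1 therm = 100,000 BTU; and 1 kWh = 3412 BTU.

Heat load = 45 × 10⁶ BTU = 45,000,000 BTU
Gas: input = 45,000,000 / 0.83 = 54,216,867 BTU = 542.2 therm → 542.2 × £1.49 = £807.83; + 6 × £16.45 standing = £906.53
Heat pump: 45,000,000 BTU / 3412 = 13,190 kWh heat; / 3.2 = 4,121 kWh in → × £0.0610 = £251.41; + 6 × £16.14 standing = £348.25
Difference = |£906.53 − £348.25| = £558.28 ≈ £558

£558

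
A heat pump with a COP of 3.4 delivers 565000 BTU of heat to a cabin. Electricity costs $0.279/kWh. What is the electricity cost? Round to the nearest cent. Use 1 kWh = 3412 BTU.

$13.59

Heat delivered = 565,000 BTU / 3412 = 165.6 kWh
Electrical input = 165.6 kWh / 3.4 = 48.7 kWh
Cost = 48.7 × $0.279/kWh = $13.59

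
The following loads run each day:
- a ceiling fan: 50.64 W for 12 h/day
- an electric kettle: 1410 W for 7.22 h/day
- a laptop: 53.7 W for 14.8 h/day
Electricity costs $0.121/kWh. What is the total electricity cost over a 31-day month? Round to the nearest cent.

ceiling fan: 50.64 W × 12 h × 31 d = 18,838 Wh = 18.84 kWh
electric kettle: 1410 W × 7.22 h × 31 d = 315,586 Wh = 315.6 kWh
laptop: 53.7 W × 14.8 h × 31 d = 24,638 Wh = 24.64 kWh
Total energy = 18.84 + 315.6 + 24.64 = 359.1 kWh
Cost = 359.1 kWh × $0.121 = $43.45

$43.45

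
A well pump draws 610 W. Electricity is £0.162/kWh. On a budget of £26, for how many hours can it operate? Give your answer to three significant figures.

263 h

Energy budget = £26 / £0.162 per kWh = 160.5 kWh = 160,494 Wh
Runtime = 160,494 Wh / 610 W = 263.1 h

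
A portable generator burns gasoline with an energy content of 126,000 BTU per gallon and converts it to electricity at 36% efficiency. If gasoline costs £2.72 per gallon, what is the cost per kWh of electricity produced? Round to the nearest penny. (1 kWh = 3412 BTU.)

£0.20

Electrical output per gallon = 126,000 BTU × 0.36 / 3412 BTU/kWh = 13.29 kWh
Cost per kWh = £2.72 / 13.29 kWh = £0.205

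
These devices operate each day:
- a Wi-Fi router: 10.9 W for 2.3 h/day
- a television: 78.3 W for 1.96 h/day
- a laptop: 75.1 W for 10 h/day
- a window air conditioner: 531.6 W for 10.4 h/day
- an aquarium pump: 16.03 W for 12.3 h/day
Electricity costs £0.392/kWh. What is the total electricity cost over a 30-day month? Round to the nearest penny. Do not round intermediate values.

Wi-Fi router: 10.9 W × 2.3 h × 30 d = 752 Wh = 0.7521 kWh
television: 78.3 W × 1.96 h × 30 d = 4,604 Wh = 4.604 kWh
laptop: 75.1 W × 10 h × 30 d = 22,530 Wh = 22.53 kWh
window air conditioner: 531.6 W × 10.4 h × 30 d = 165,859 Wh = 165.9 kWh
aquarium pump: 16.03 W × 12.3 h × 30 d = 5,915 Wh = 5.915 kWh
Total energy = 0.7521 + 4.604 + 22.53 + 165.9 + 5.915 = 199.7 kWh
Cost = 199.7 kWh × £0.392 = £78.27

£78.27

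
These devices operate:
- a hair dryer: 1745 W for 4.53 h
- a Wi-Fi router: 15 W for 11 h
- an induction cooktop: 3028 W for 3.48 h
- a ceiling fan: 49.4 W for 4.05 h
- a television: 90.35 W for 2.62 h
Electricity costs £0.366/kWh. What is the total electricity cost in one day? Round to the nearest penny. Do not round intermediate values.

£6.97

hair dryer: 1745 W × 4.53 h = 7,905 Wh = 7.905 kWh
Wi-Fi router: 15 W × 11 h = 165 Wh = 0.165 kWh
induction cooktop: 3028 W × 3.48 h = 10,537 Wh = 10.54 kWh
ceiling fan: 49.4 W × 4.05 h = 200 Wh = 0.2001 kWh
television: 90.35 W × 2.62 h = 237 Wh = 0.2367 kWh
Total energy = 7.905 + 0.165 + 10.54 + 0.2001 + 0.2367 = 19.04 kWh
Cost = 19.04 kWh × £0.366 = £6.97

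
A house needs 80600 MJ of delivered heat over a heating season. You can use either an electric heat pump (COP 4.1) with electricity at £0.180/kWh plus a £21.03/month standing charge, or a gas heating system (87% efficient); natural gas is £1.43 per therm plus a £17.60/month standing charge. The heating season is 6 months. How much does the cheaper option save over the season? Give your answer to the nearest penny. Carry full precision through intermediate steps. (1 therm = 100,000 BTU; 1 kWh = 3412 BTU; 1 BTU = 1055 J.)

£252.14

Heat load = 80600 MJ = 80,600,000,000 J / 1055 = 76,398,104 BTU
Gas: input = 76,398,104 / 0.870 = 87,813,913 BTU = 878.1 therm → 878.1 × £1.43 = £1,255.74; + 6 × £17.60 standing = £1,361.34
Heat pump: 76,398,104 BTU / 3412 = 22,390 kWh heat; / 4.1 = 5,461 kWh in → × £0.180 = £983.02; + 6 × £21.03 standing = £1,109.20
Difference = |£1,361.34 − £1,109.20| = £252.14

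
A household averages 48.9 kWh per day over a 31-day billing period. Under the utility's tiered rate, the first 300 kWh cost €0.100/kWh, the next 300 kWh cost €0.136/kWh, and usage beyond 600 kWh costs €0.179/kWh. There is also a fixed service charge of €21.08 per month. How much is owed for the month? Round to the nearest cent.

€255.83

Usage = 48.9 kWh/day × 31 days = 1515.9 kWh
First 300 kWh × €0.100 = €30.00
Next 300 kWh × €0.136 = €40.80
Remaining 915.9 kWh × €0.179 = €163.95
Energy charge = €234.75; + service €21.08 = €255.83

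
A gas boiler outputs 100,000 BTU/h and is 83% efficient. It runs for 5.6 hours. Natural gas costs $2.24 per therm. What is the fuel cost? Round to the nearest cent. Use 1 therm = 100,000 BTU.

Heat delivered = 100,000 BTU/h × 5.6 h = 560,000 BTU
Gas input = 560,000 / 0.83 = 674,699 BTU
= 674,699 / 100,000 = 6.747 therm
Cost = 6.747 × $2.24/therm = $15.11

$15.11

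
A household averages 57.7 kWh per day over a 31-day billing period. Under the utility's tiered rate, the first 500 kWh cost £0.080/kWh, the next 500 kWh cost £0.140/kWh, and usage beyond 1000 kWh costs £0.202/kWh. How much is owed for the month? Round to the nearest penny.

£269.32

Usage = 57.7 kWh/day × 31 days = 1788.7 kWh
First 500 kWh × £0.080 = £40.00
Next 500 kWh × £0.140 = £70.00
Remaining 788.7 kWh × £0.202 = £159.32
Total = £269.32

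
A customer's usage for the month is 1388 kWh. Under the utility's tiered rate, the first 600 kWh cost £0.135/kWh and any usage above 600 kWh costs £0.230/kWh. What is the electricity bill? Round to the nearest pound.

First 600 kWh × £0.135 = £81.00
Remaining 788 kWh × £0.230 = £181.24
Total = £262.24 ≈ £262

£262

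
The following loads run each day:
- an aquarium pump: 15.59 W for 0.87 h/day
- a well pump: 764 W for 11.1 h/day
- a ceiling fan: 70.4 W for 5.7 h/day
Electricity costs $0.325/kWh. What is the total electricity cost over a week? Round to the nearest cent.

aquarium pump: 15.59 W × 0.87 h × 7 d = 95 Wh = 0.09494 kWh
well pump: 764 W × 11.1 h × 7 d = 59,363 Wh = 59.36 kWh
ceiling fan: 70.4 W × 5.7 h × 7 d = 2,809 Wh = 2.809 kWh
Total energy = 0.09494 + 59.36 + 2.809 = 62.27 kWh
Cost = 62.27 kWh × $0.325 = $20.24

$20.24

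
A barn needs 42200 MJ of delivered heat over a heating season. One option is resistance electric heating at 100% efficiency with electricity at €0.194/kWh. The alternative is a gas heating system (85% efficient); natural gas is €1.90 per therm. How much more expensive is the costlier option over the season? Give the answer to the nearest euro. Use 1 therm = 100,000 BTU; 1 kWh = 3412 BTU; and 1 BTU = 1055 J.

€1380

Heat load = 42200 MJ = 42,200,000,000 J / 1055 = 40,000,000 BTU
Gas: input = 40,000,000 / 0.85 = 47,058,824 BTU = 470.6 therm → 470.6 × €1.90 = €894.12
Electric: 40,000,000 BTU / 3412 = 11,720 kWh → × €0.194 = €2,274.33
Difference = |€894.12 − €2,274.33| = €1,380.21 ≈ €1380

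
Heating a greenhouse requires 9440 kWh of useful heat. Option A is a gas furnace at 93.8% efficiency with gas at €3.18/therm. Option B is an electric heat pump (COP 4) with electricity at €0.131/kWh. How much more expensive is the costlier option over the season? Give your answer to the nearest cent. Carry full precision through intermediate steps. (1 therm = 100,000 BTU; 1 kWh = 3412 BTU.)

Heat load = 9440 kWh × 3412 = 32,209,280 BTU
Gas: input = 32,209,280 / 0.938 = 34,338,252 BTU = 343.4 therm → 343.4 × €3.18 = €1,091.96
Heat pump: 32,209,280 BTU / 3412 = 9,440 kWh heat; / 4 = 2,360 kWh in → × €0.131 = €309.16
Difference = |€1,091.96 − €309.16| = €782.80

€782.80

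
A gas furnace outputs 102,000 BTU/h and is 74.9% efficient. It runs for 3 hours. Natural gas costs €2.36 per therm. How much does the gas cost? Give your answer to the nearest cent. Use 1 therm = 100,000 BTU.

€9.64

Heat delivered = 102,000 BTU/h × 3 h = 306,000 BTU
Gas input = 306,000 / 0.749 = 408,545 BTU
= 408,545 / 100,000 = 4.085 therm
Cost = 4.085 × €2.36/therm = €9.64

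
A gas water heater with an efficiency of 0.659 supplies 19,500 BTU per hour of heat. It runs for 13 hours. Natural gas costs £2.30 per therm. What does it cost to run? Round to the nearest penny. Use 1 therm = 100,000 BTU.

£8.85

Heat delivered = 19,500 BTU/h × 13 h = 253,500 BTU
Gas input = 253,500 / 0.659 = 384,674 BTU
= 384,674 / 100,000 = 3.847 therm
Cost = 3.847 × £2.30/therm = £8.85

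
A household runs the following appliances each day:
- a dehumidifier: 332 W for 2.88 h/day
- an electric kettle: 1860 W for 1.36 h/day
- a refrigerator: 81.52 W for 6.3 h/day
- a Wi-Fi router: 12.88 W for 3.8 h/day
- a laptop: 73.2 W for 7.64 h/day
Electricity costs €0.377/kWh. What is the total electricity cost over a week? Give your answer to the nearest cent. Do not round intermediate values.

dehumidifier: 332 W × 2.88 h × 7 d = 6,693 Wh = 6.693 kWh
electric kettle: 1860 W × 1.36 h × 7 d = 17,707 Wh = 17.71 kWh
refrigerator: 81.52 W × 6.3 h × 7 d = 3,595 Wh = 3.595 kWh
Wi-Fi router: 12.88 W × 3.8 h × 7 d = 343 Wh = 0.3426 kWh
laptop: 73.2 W × 7.64 h × 7 d = 3,915 Wh = 3.915 kWh
Total energy = 6.693 + 17.71 + 3.595 + 0.3426 + 3.915 = 32.25 kWh
Cost = 32.25 kWh × €0.377 = €12.16

€12.16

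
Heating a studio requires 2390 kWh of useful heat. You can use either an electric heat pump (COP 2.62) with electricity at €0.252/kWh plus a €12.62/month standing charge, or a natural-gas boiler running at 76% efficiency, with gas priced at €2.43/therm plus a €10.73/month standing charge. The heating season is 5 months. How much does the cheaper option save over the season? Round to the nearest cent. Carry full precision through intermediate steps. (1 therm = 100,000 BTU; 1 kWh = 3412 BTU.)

€21.41

Heat load = 2390 kWh × 3412 = 8,154,680 BTU
Gas: input = 8,154,680 / 0.76 = 10,729,842 BTU = 107.3 therm → 107.3 × €2.43 = €260.74; + 5 × €10.73 standing = €314.39
Heat pump: 8,154,680 BTU / 3412 = 2,390 kWh heat; / 2.62 = 912.2 kWh in → × €0.252 = €229.88; + 5 × €12.62 standing = €292.98
Difference = |€314.39 − €292.98| = €21.41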